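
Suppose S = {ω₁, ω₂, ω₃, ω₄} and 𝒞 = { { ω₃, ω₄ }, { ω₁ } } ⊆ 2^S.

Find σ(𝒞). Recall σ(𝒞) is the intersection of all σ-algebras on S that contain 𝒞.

Seed the family with 𝒞 together with ∅ and S: { {  }, { ω₁ }, { ω₃, ω₄ }, S }.
Round 1 adds 3:
  { ω₁, ω₂ }  = S∖{ ω₃, ω₄ }
  { ω₁, ω₃, ω₄ }  = { ω₃, ω₄ } ∪ { ω₁ }
  { ω₂, ω₃, ω₄ }  = S∖{ ω₁ }
  — 7 sets.
Round 2 adds 1:
  { ω₂ }  = S∖{ ω₁, ω₃, ω₄ }
  — 8 sets.
After Round 3 the family is unchanged; done.

σ(𝒞) = { {  }, { ω₁ }, { ω₂ }, { ω₁, ω₂ }, { ω₃, ω₄ }, { ω₁, ω₃, ω₄ }, { ω₂, ω₃, ω₄ }, S }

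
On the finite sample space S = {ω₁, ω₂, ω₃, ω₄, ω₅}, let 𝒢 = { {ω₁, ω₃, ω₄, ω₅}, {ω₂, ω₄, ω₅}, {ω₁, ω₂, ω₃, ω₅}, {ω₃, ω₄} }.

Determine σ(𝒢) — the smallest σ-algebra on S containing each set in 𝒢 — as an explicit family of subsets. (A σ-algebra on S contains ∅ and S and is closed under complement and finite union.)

Answer: σ(𝒢) = { ∅, {ω₁}, {ω₂}, {ω₃}, {ω₄}, {ω₅}, {ω₁, ω₂}, {ω₁, ω₃}, {ω₁, ω₄}, {ω₁, ω₅}, {ω₂, ω₃}, {ω₂, ω₄}, {ω₂, ω₅}, {ω₃, ω₄}, {ω₃, ω₅}, {ω₄, ω₅}, {ω₁, ω₂, ω₃}, {ω₁, ω₂, ω₄}, {ω₁, ω₂, ω₅}, {ω₁, ω₃, ω₄}, {ω₁, ω₃, ω₅}, {ω₁, ω₄, ω₅}, {ω₂, ω₃, ω₄}, {ω₂, ω₃, ω₅}, {ω₂, ω₄, ω₅}, {ω₃, ω₄, ω₅}, {ω₁, ω₂, ω₃, ω₄}, {ω₁, ω₂, ω₃, ω₅}, {ω₁, ω₂, ω₄, ω₅}, {ω₁, ω₃, ω₄, ω₅}, {ω₂, ω₃, ω₄, ω₅}, S }

Trace:
Initial family (6 sets): { ∅, {ω₃, ω₄}, {ω₂, ω₄, ω₅}, {ω₁, ω₂, ω₃, ω₅}, {ω₁, ω₃, ω₄, ω₅}, S }.
Step 1. New:
  {ω₂}  = ᶜ of {ω₁, ω₃, ω₄, ω₅}
  {ω₄}  = ᶜ of {ω₁, ω₂, ω₃, ω₅}
  {ω₁, ω₃}  = ᶜ of {ω₂, ω₄, ω₅}
  {ω₁, ω₂, ω₅}  = ᶜ of {ω₃, ω₄}
  {ω₂, ω₃, ω₄, ω₅}  = {ω₃, ω₄} ∪ {ω₂, ω₄, ω₅}
Step 2 adds 6:
  {ω₁}  = ᶜ of {ω₂, ω₃, ω₄, ω₅}
  {ω₂, ω₄}  = {ω₂} ∪ {ω₄}
  {ω₁, ω₂, ω₃}  = {ω₂} ∪ {ω₁, ω₃}
  {ω₁, ω₃, ω₄}  = {ω₃, ω₄} ∪ {ω₁, ω₃}
  {ω₂, ω₃, ω₄}  = {ω₃, ω₄} ∪ {ω₂}
  {ω₁, ω₂, ω₄, ω₅}  = {ω₁, ω₂, ω₅} ∪ {ω₄}
Step 3 adds 9:
  {ω₃}  = ᶜ of {ω₁, ω₂, ω₄, ω₅}
  {ω₁, ω₂}  = {ω₂} ∪ {ω₁}
  {ω₁, ω₄}  = {ω₄} ∪ {ω₁}
  {ω₁, ω₅}  = ᶜ of {ω₂, ω₃, ω₄}
  {ω₂, ω₅}  = ᶜ of {ω₁, ω₃, ω₄}
  {ω₄, ω₅}  = ᶜ of {ω₁, ω₂, ω₃}
  {ω₁, ω₂, ω₄}  = {ω₂, ω₄} ∪ {ω₁}
  {ω₁, ω₃, ω₅}  = ᶜ of {ω₂, ω₄}
  {ω₁, ω₂, ω₃, ω₄}  = {ω₃, ω₄} ∪ {ω₁, ω₂, ω₃}
Step 4 adds 6:
  {ω₅}  = ᶜ of {ω₁, ω₂, ω₃, ω₄}
  {ω₂, ω₃}  = {ω₂} ∪ {ω₃}
  {ω₃, ω₅}  = ᶜ of {ω₁, ω₂, ω₄}
  {ω₁, ω₄, ω₅}  = {ω₄, ω₅} ∪ {ω₁, ω₄}
  {ω₂, ω₃, ω₅}  = ᶜ of {ω₁, ω₄}
  {ω₃, ω₄, ω₅}  = ᶜ of {ω₁, ω₂}
Step 5: already closed under ᶜ and ∪.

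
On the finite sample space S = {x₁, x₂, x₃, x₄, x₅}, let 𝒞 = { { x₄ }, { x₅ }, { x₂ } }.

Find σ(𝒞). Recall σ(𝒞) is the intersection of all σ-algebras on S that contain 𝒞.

Seed the family with 𝒞 together with ∅ and S: { {  }, { x₂ }, { x₄ }, { x₅ }, S }.
Step 1: 6 new —
  { x₂, x₄ }  = { x₄ } ∪ { x₂ }
  { x₂, x₅ }  = { x₂ } ∪ { x₅ }
  { x₄, x₅ }  = { x₄ } ∪ { x₅ }
  { x₁, x₂, x₃, x₄ }  = ᶜ of { x₅ }
  { x₁, x₂, x₃, x₅ }  = ᶜ of { x₄ }
  { x₁, x₃, x₄, x₅ }  = ᶜ of { x₂ }
  |family| = 11
Step 2: 4 new —
  { x₁, x₂, x₃ }  = ᶜ of { x₄, x₅ }
  { x₁, x₃, x₄ }  = ᶜ of { x₂, x₅ }
  { x₁, x₃, x₅ }  = ᶜ of { x₂, x₄ }
  { x₂, x₄, x₅ }  = { x₂, x₅ } ∪ { x₄, x₅ }
  |family| = 15
Step 3: 1 new —
  { x₁, x₃ }  = ᶜ of { x₂, x₄, x₅ }
  |family| = 16
Step 4: stable.

Therefore σ(𝒞) = { {  }, { x₂ }, { x₄ }, { x₅ }, { x₁, x₃ }, { x₂, x₄ }, { x₂, x₅ }, { x₄, x₅ }, { x₁, x₂, x₃ }, { x₁, x₃, x₄ }, { x₁, x₃, x₅ }, { x₂, x₄, x₅ }, { x₁, x₂, x₃, x₄ }, { x₁, x₂, x₃, x₅ }, { x₁, x₃, x₄, x₅ }, S } (|σ(𝒞)| = 16).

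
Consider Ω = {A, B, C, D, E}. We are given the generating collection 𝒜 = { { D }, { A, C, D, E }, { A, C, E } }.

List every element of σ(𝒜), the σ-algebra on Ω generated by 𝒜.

Answer: σ(𝒜) = { {  }, { B }, { D }, { B, D }, { A, C, E }, { A, B, C, E }, { A, C, D, E }, Ω }

Working:
Take S₀ = 𝒜 ∪ {∅, Ω} = { {  }, { D }, { A, C, E }, { A, C, D, E }, Ω }.
Round 1. New:
  { B }  = { A, C, D, E }ᶜ
  { B, D }  = { A, C, E }ᶜ
  { A, B, C, E }  = { D }ᶜ
  [8 total]
Round 2 adds nothing — fixpoint reached.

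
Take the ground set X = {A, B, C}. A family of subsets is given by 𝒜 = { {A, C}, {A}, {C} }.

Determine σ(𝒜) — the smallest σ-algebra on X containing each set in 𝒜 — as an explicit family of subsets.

σ(𝒜) = { {}, {A}, {B}, {C}, {A, B}, {A, C}, {B, C}, X }

Working:
Seed the family with 𝒜 together with ∅ and X: { {}, {A}, {C}, {A, C}, X }.
Pass 1: 3 new —
  {B}  = {A, C}ᶜ
  {A, B}  = {C}ᶜ
  {B, C}  = {A}ᶜ
Pass 2: stable.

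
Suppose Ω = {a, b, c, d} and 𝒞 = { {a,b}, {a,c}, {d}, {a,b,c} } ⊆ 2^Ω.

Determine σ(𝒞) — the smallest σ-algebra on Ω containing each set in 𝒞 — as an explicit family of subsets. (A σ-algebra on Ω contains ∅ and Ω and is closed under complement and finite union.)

Begin from { ∅, {d}, {a,b}, {a,c}, {a,b,c}, Ω } (that is, 𝒞 plus ∅ and Ω).
Iteration 1 (4 new):
  {b,d}  = Ω∖{a,c}
  {c,d}  = Ω∖{a,b}
  {a,b,d}  = {a,b} ∪ {d}
  {a,c,d}  = {a,c} ∪ {d}
  — 10 sets.
Iteration 2: +3 →
  {b}  = Ω∖{a,c,d}
  {c}  = Ω∖{a,b,d}
  {b,c,d}  = {c,d} ∪ {b,d}
  — 13 sets.
Iteration 3 (2 new):
  {a}  = Ω∖{b,c,d}
  {b,c}  = {c} ∪ {b}
  — 15 sets.
Iteration 4: +1 →
  {a,d}  = Ω∖{b,c}
  — 16 sets.
Iteration 5: stable.

|σ(𝒞)| = 16.  σ(𝒞) = { ∅, {a}, {b}, {c}, {d}, {a,b}, {a,c}, {a,d}, {b,c}, {b,d}, {c,d}, {a,b,c}, {a,b,d}, {a,c,d}, {b,c,d}, Ω }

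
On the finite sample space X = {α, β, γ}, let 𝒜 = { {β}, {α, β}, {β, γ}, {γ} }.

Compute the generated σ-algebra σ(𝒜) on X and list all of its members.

σ(𝒜) (8 sets): { {}, {α}, {β}, {γ}, {α, β}, {α, γ}, {β, γ}, X }

Working:
Start: 𝒜 ∪ {∅, X} = { {}, {β}, {γ}, {α, β}, {β, γ}, X }.
Iteration 1 adds 2:
  {α}  = ᶜ of {β, γ}
  {α, γ}  = ᶜ of {β}
  [8 total]
Iteration 2: closed — nothing new.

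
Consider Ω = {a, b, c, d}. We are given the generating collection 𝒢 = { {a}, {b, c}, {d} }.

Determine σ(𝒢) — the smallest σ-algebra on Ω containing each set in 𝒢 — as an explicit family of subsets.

Take S₀ = 𝒢 ∪ {∅, Ω} = { {}, {a}, {d}, {b, c}, Ω }.
Pass 1 (3 new):
  {a, d}  = ᶜ of {b, c}
  {a, b, c}  = ᶜ of {d}
  {b, c, d}  = ᶜ of {a}
  — 8 sets.
Pass 2 adds nothing — fixpoint reached.

|σ(𝒢)| = 8.  σ(𝒢) = { {}, {a}, {d}, {a, d}, {b, c}, {a, b, c}, {b, c, d}, Ω }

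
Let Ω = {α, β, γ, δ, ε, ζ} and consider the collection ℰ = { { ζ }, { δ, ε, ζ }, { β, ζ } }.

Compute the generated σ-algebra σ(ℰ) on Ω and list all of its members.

|σ(ℰ)| = 16.  σ(ℰ) = { ∅, { β }, { ζ }, { α, γ }, { β, ζ }, { δ, ε }, { α, β, γ }, { α, γ, ζ }, { β, δ, ε }, { δ, ε, ζ }, { α, β, γ, ζ }, { α, γ, δ, ε }, { β, δ, ε, ζ }, { α, β, γ, δ, ε }, { α, γ, δ, ε, ζ }, Ω }

Trace:
Take S₀ = ℰ ∪ {∅, Ω} = { ∅, { ζ }, { β, ζ }, { δ, ε, ζ }, Ω }.
Pass 1 (4 new):
  { α, β, γ }  = ᶜ of { δ, ε, ζ }
  { α, γ, δ, ε }  = ᶜ of { β, ζ }
  { β, δ, ε, ζ }  = { β, ζ } ∪ { δ, ε, ζ }
  { α, β, γ, δ, ε }  = ᶜ of { ζ }
  [9 total]
Pass 2 (3 new):
  { α, γ }  = ᶜ of { β, δ, ε, ζ }
  { α, β, γ, ζ }  = { α, β, γ } ∪ { β, ζ }
  { α, γ, δ, ε, ζ }  = { ζ } ∪ { α, γ, δ, ε }
  [12 total]
Pass 3: 3 new —
  { β }  = ᶜ of { α, γ, δ, ε, ζ }
  { δ, ε }  = ᶜ of { α, β, γ, ζ }
  { α, γ, ζ }  = { α, γ } ∪ { ζ }
  [15 total]
Pass 4 adds 1:
  { β, δ, ε }  = ᶜ of { α, γ, ζ }
  [16 total]
Pass 5 adds nothing — fixpoint reached.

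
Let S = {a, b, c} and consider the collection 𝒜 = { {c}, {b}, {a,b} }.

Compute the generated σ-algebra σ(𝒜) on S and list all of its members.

Start: 𝒜 ∪ {∅, S} = { ∅, {b}, {c}, {a,b}, S }.
Iteration 1: +2 →
  {a,c}  = complement {b}
  {b,c}  = {c} ∪ {b}
  (now 7)
Iteration 2: 1 new —
  {a}  = complement {b,c}
  (now 8)
Iteration 3: closed — nothing new.

Therefore σ(𝒜) = { ∅, {a}, {b}, {c}, {a,b}, {a,c}, {b,c}, S } (|σ(𝒜)| = 8).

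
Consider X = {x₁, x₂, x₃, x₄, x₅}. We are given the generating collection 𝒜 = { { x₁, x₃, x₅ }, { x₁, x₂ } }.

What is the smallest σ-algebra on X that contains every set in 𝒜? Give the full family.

|σ(𝒜)| = 16.  σ(𝒜) = { {}, { x₁ }, { x₂ }, { x₄ }, { x₁, x₂ }, { x₁, x₄ }, { x₂, x₄ }, { x₃, x₅ }, { x₁, x₂, x₄ }, { x₁, x₃, x₅ }, { x₂, x₃, x₅ }, { x₃, x₄, x₅ }, { x₁, x₂, x₃, x₅ }, { x₁, x₃, x₄, x₅ }, { x₂, x₃, x₄, x₅ }, X }

Derivation:
Begin from { {}, { x₁, x₂ }, { x₁, x₃, x₅ }, X } (that is, 𝒜 plus ∅ and X).
Round 1: +3 →
  { x₂, x₄ }  = X∖{ x₁, x₃, x₅ }
  { x₃, x₄, x₅ }  = X∖{ x₁, x₂ }
  { x₁, x₂, x₃, x₅ }  = { x₁, x₃, x₅ } ∪ { x₁, x₂ }
  |family| = 7
Round 2: 4 new —
  { x₄ }  = X∖{ x₁, x₂, x₃, x₅ }
  { x₁, x₂, x₄ }  = { x₁, x₂ } ∪ { x₂, x₄ }
  { x₁, x₃, x₄, x₅ }  = { x₃, x₄, x₅ } ∪ { x₁, x₃, x₅ }
  { x₂, x₃, x₄, x₅ }  = { x₃, x₄, x₅ } ∪ { x₂, x₄ }
  |family| = 11
Round 3: +3 →
  { x₁ }  = X∖{ x₂, x₃, x₄, x₅ }
  { x₂ }  = X∖{ x₁, x₃, x₄, x₅ }
  { x₃, x₅ }  = X∖{ x₁, x₂, x₄ }
  |family| = 14
Round 4 (2 new):
  { x₁, x₄ }  = { x₄ } ∪ { x₁ }
  { x₂, x₃, x₅ }  = { x₃, x₅ } ∪ { x₂ }
  |family| = 16
Round 5: no new sets; the family is a σ-algebra.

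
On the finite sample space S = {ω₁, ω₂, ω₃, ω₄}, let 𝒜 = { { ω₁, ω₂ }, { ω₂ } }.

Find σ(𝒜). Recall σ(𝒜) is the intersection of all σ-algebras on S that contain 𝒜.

σ(𝒜) = { {  }, { ω₁ }, { ω₂ }, { ω₁, ω₂ }, { ω₃, ω₄ }, { ω₁, ω₃, ω₄ }, { ω₂, ω₃, ω₄ }, S }

Trace:
Initial family (4 sets): { {  }, { ω₂ }, { ω₁, ω₂ }, S }.
Step 1: 2 new —
  { ω₃, ω₄ }  = S∖{ ω₁, ω₂ }
  { ω₁, ω₃, ω₄ }  = S∖{ ω₂ }
Step 2 (1 new):
  { ω₂, ω₃, ω₄ }  = { ω₃, ω₄ } ∪ { ω₂ }
Step 3: +1 →
  { ω₁ }  = S∖{ ω₂, ω₃, ω₄ }
Step 4: no new sets; the family is a σ-algebra.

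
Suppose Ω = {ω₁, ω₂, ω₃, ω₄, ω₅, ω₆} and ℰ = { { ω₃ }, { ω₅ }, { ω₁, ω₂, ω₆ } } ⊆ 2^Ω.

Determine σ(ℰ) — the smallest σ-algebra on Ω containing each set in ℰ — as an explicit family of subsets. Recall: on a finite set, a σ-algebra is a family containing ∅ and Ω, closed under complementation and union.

Begin from { {  }, { ω₃ }, { ω₅ }, { ω₁, ω₂, ω₆ }, Ω } (that is, ℰ plus ∅ and Ω).
Pass 1: 6 new —
  { ω₃, ω₅ }  = { ω₃ } ∪ { ω₅ }
  { ω₃, ω₄, ω₅ }  = complement { ω₁, ω₂, ω₆ }
  { ω₁, ω₂, ω₃, ω₆ }  = { ω₃ } ∪ { ω₁, ω₂, ω₆ }
  { ω₁, ω₂, ω₅, ω₆ }  = { ω₁, ω₂, ω₆ } ∪ { ω₅ }
  { ω₁, ω₂, ω₃, ω₄, ω₆ }  = complement { ω₅ }
  { ω₁, ω₂, ω₄, ω₅, ω₆ }  = complement { ω₃ }
  [11 total]
Pass 2. New:
  { ω₃, ω₄ }  = complement { ω₁, ω₂, ω₅, ω₆ }
  { ω₄, ω₅ }  = complement { ω₁, ω₂, ω₃, ω₆ }
  { ω₁, ω₂, ω₄, ω₆ }  = complement { ω₃, ω₅ }
  { ω₁, ω₂, ω₃, ω₅, ω₆ }  = { ω₁, ω₂, ω₃, ω₆ } ∪ { ω₅ }
  [15 total]
Pass 3: 1 new —
  { ω₄ }  = complement { ω₁, ω₂, ω₃, ω₅, ω₆ }
  [16 total]
After Pass 4 the family is unchanged; done.

Hence σ(ℰ) has 16 members: { {  }, { ω₃ }, { ω₄ }, { ω₅ }, { ω₃, ω₄ }, { ω₃, ω₅ }, { ω₄, ω₅ }, { ω₁, ω₂, ω₆ }, { ω₃, ω₄, ω₅ }, { ω₁, ω₂, ω₃, ω₆ }, { ω₁, ω₂, ω₄, ω₆ }, { ω₁, ω₂, ω₅, ω₆ }, { ω₁, ω₂, ω₃, ω₄, ω₆ }, { ω₁, ω₂, ω₃, ω₅, ω₆ }, { ω₁, ω₂, ω₄, ω₅, ω₆ }, Ω }.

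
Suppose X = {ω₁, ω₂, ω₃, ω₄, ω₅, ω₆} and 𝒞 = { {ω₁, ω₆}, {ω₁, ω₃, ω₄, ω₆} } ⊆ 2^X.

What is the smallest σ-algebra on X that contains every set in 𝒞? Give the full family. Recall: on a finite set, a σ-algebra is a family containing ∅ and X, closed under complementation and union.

σ(𝒞) (8 sets): { {}, {ω₁, ω₆}, {ω₂, ω₅}, {ω₃, ω₄}, {ω₁, ω₂, ω₅, ω₆}, {ω₁, ω₃, ω₄, ω₆}, {ω₂, ω₃, ω₄, ω₅}, X }

Trace:
Initial family (4 sets): { {}, {ω₁, ω₆}, {ω₁, ω₃, ω₄, ω₆}, X }.
Round 1: +2 →
  {ω₂, ω₅}  = ᶜ of {ω₁, ω₃, ω₄, ω₆}
  {ω₂, ω₃, ω₄, ω₅}  = ᶜ of {ω₁, ω₆}
  (now 6)
Round 2: +1 →
  {ω₁, ω₂, ω₅, ω₆}  = {ω₂, ω₅} ∪ {ω₁, ω₆}
  (now 7)
Round 3: 1 new —
  {ω₃, ω₄}  = ᶜ of {ω₁, ω₂, ω₅, ω₆}
  (now 8)
After Round 4 the family is unchanged; done.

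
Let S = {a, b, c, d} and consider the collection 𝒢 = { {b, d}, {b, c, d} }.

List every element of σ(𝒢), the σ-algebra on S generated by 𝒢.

Answer: σ(𝒢) = { {}, {a}, {c}, {a, c}, {b, d}, {a, b, d}, {b, c, d}, S }

Working:
Start: 𝒢 ∪ {∅, S} = { {}, {b, d}, {b, c, d}, S }.
Iteration 1: +2 →
  {a}  = complement {b, c, d}
  {a, c}  = complement {b, d}
  — 6 sets.
Iteration 2: +1 →
  {a, b, d}  = {b, d} ∪ {a}
  — 7 sets.
Iteration 3. New:
  {c}  = complement {a, b, d}
  — 8 sets.
Iteration 4: closed — nothing new.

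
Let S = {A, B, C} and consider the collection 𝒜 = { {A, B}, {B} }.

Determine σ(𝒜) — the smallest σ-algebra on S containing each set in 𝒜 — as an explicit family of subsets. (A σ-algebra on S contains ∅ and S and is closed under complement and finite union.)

|σ(𝒜)| = 8.  σ(𝒜) = { ∅, {A}, {B}, {C}, {A, B}, {A, C}, {B, C}, S }

Trace:
Initial family (4 sets): { ∅, {B}, {A, B}, S }.
Step 1. New:
  {C}  = {A, B}ᶜ
  {A, C}  = {B}ᶜ
Step 2 adds 1:
  {B, C}  = {C} ∪ {B}
Step 3 adds 1:
  {A}  = {B, C}ᶜ
Step 4: already closed under ᶜ and ∪.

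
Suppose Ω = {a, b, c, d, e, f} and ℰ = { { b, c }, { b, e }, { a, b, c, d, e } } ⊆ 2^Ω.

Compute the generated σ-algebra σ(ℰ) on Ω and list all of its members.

σ(ℰ) (32 sets): { {  }, { b }, { c }, { e }, { f }, { a, d }, { b, c }, { b, e }, { b, f }, { c, e }, { c, f }, { e, f }, { a, b, d }, { a, c, d }, { a, d, e }, { a, d, f }, { b, c, e }, { b, c, f }, { b, e, f }, { c, e, f }, { a, b, c, d }, { a, b, d, e }, { a, b, d, f }, { a, c, d, e }, { a, c, d, f }, { a, d, e, f }, { b, c, e, f }, { a, b, c, d, e }, { a, b, c, d, f }, { a, b, d, e, f }, { a, c, d, e, f }, Ω }

Derivation:
Start: ℰ ∪ {∅, Ω} = { {  }, { b, c }, { b, e }, { a, b, c, d, e }, Ω }.
Iteration 1: 4 new —
  { f }  = ᶜ of { a, b, c, d, e }
  { b, c, e }  = { b, e } ∪ { b, c }
  { a, c, d, f }  = ᶜ of { b, e }
  { a, d, e, f }  = ᶜ of { b, c }
  — 9 sets.
Iteration 2: 7 new —
  { a, d, f }  = ᶜ of { b, c, e }
  { b, c, f }  = { f } ∪ { b, c }
  { b, e, f }  = { b, e } ∪ { f }
  { b, c, e, f }  = { f } ∪ { b, c, e }
  { a, b, c, d, f }  = { b, c } ∪ { a, c, d, f }
  { a, b, d, e, f }  = { b, e } ∪ { a, d, e, f }
  { a, c, d, e, f }  = { a, d, e, f } ∪ { a, c, d, f }
  — 16 sets.
Iteration 3. New:
  { b }  = ᶜ of { a, c, d, e, f }
  { c }  = ᶜ of { a, b, d, e, f }
  { e }  = ᶜ of { a, b, c, d, f }
  { a, d }  = ᶜ of { b, c, e, f }
  { a, c, d }  = ᶜ of { b, e, f }
  { a, d, e }  = ᶜ of { b, c, f }
  — 22 sets.
Iteration 4. New:
  { b, f }  = { b } ∪ { f }
  { c, e }  = { e } ∪ { c }
  { c, f }  = { f } ∪ { c }
  { e, f }  = { f } ∪ { e }
  { a, b, d }  = { b } ∪ { a, d }
  { a, b, c, d }  = { b } ∪ { a, c, d }
  { a, b, d, e }  = { a, d, e } ∪ { b, e }
  { a, b, d, f }  = { b } ∪ { a, d, f }
  { a, c, d, e }  = { a, d, e } ∪ { c }
  — 31 sets.
Iteration 5 (1 new):
  { c, e, f }  = ᶜ of { a, b, d }
  — 32 sets.
Iteration 6: no new sets; the family is a σ-algebra.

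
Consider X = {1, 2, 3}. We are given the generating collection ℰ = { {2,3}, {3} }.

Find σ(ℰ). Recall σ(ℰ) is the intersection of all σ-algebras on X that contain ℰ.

Take S₀ = ℰ ∪ {∅, X} = { ∅, {3}, {2,3}, X }.
Iteration 1. New:
  {1}  = X∖{2,3}
  {1,2}  = X∖{3}
  |family| = 6
Iteration 2: 1 new —
  {1,3}  = {3} ∪ {1}
  |family| = 7
Iteration 3: +1 →
  {2}  = X∖{1,3}
  |family| = 8
Iteration 4: stable.

|σ(ℰ)| = 8.  σ(ℰ) = { ∅, {1}, {2}, {3}, {1,2}, {1,3}, {2,3}, X }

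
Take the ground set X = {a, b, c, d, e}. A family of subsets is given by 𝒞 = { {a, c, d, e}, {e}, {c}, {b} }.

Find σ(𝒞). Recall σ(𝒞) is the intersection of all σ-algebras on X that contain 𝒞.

|σ(𝒞)| = 16.  σ(𝒞) = { ∅, {b}, {c}, {e}, {a, d}, {b, c}, {b, e}, {c, e}, {a, b, d}, {a, c, d}, {a, d, e}, {b, c, e}, {a, b, c, d}, {a, b, d, e}, {a, c, d, e}, X }

Derivation:
Seed the family with 𝒞 together with ∅ and X: { ∅, {b}, {c}, {e}, {a, c, d, e}, X }.
Round 1: 5 new —
  {b, c}  = {c} ∪ {b}
  {b, e}  = {b} ∪ {e}
  {c, e}  = {c} ∪ {e}
  {a, b, c, d}  = {e}ᶜ
  {a, b, d, e}  = {c}ᶜ
  — 11 sets.
Round 2. New:
  {a, b, d}  = {c, e}ᶜ
  {a, c, d}  = {b, e}ᶜ
  {a, d, e}  = {b, c}ᶜ
  {b, c, e}  = {b, e} ∪ {c}
  — 15 sets.
Round 3: +1 →
  {a, d}  = {b, c, e}ᶜ
  — 16 sets.
Round 4: no new sets; the family is a σ-algebra.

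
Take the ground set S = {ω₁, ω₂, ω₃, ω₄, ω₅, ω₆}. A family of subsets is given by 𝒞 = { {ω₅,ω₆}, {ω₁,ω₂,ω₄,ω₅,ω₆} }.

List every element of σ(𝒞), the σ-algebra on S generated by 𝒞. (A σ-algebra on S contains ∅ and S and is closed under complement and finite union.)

Initial family (4 sets): { {}, {ω₅,ω₆}, {ω₁,ω₂,ω₄,ω₅,ω₆}, S }.
Iteration 1: +2 →
  {ω₃}  = complement {ω₁,ω₂,ω₄,ω₅,ω₆}
  {ω₁,ω₂,ω₃,ω₄}  = complement {ω₅,ω₆}
  |family| = 6
Iteration 2 (1 new):
  {ω₃,ω₅,ω₆}  = {ω₃} ∪ {ω₅,ω₆}
  |family| = 7
Iteration 3 (1 new):
  {ω₁,ω₂,ω₄}  = complement {ω₃,ω₅,ω₆}
  |family| = 8
After Iteration 4 the family is unchanged; done.

Hence σ(𝒞) has 8 members: { {}, {ω₃}, {ω₅,ω₆}, {ω₁,ω₂,ω₄}, {ω₃,ω₅,ω₆}, {ω₁,ω₂,ω₃,ω₄}, {ω₁,ω₂,ω₄,ω₅,ω₆}, S }.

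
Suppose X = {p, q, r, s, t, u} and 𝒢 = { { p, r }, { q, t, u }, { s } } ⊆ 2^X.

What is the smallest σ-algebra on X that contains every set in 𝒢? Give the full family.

Answer: σ(𝒢) = { {  }, { s }, { p, r }, { p, r, s }, { q, t, u }, { q, s, t, u }, { p, q, r, t, u }, X }

Derivation:
Take S₀ = 𝒢 ∪ {∅, X} = { {  }, { s }, { p, r }, { q, t, u }, X }.
Step 1: +3 →
  { p, r, s }  = { q, t, u }ᶜ
  { q, s, t, u }  = { p, r }ᶜ
  { p, q, r, t, u }  = { s }ᶜ
  — 8 sets.
Step 2: already closed under ᶜ and ∪.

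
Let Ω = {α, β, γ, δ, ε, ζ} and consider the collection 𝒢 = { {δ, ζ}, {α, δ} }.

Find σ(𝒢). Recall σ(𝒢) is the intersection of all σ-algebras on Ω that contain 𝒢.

|σ(𝒢)| = 16.  σ(𝒢) = { {}, {α}, {δ}, {ζ}, {α, δ}, {α, ζ}, {δ, ζ}, {α, δ, ζ}, {β, γ, ε}, {α, β, γ, ε}, {β, γ, δ, ε}, {β, γ, ε, ζ}, {α, β, γ, δ, ε}, {α, β, γ, ε, ζ}, {β, γ, δ, ε, ζ}, Ω }

Trace:
Take S₀ = 𝒢 ∪ {∅, Ω} = { {}, {α, δ}, {δ, ζ}, Ω }.
Step 1: +3 →
  {α, δ, ζ}  = {δ, ζ} ∪ {α, δ}
  {α, β, γ, ε}  = complement {δ, ζ}
  {β, γ, ε, ζ}  = complement {α, δ}
  |family| = 7
Step 2 adds 4:
  {β, γ, ε}  = complement {α, δ, ζ}
  {α, β, γ, δ, ε}  = {α, δ} ∪ {α, β, γ, ε}
  {α, β, γ, ε, ζ}  = {α, β, γ, ε} ∪ {β, γ, ε, ζ}
  {β, γ, δ, ε, ζ}  = {δ, ζ} ∪ {β, γ, ε, ζ}
  |family| = 11
Step 3 (3 new):
  {α}  = complement {β, γ, δ, ε, ζ}
  {δ}  = complement {α, β, γ, ε, ζ}
  {ζ}  = complement {α, β, γ, δ, ε}
  |family| = 14
Step 4: 2 new —
  {α, ζ}  = {α} ∪ {ζ}
  {β, γ, δ, ε}  = {β, γ, ε} ∪ {δ}
  |family| = 16
Step 5: stable.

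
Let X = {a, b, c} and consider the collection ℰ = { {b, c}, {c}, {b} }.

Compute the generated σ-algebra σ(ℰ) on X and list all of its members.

|σ(ℰ)| = 8.  σ(ℰ) = { {}, {a}, {b}, {c}, {a, b}, {a, c}, {b, c}, X }

Working:
Take S₀ = ℰ ∪ {∅, X} = { {}, {b}, {c}, {b, c}, X }.
Round 1 (3 new):
  {a}  = complement {b, c}
  {a, b}  = complement {c}
  {a, c}  = complement {b}
  |family| = 8
Round 2: closed — nothing new.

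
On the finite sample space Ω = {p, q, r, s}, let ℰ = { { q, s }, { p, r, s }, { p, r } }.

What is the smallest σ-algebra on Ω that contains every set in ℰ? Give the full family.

σ(ℰ) (8 sets): { {  }, { q }, { s }, { p, r }, { q, s }, { p, q, r }, { p, r, s }, Ω }

Derivation:
Initial family (5 sets): { {  }, { p, r }, { q, s }, { p, r, s }, Ω }.
Step 1 adds 1:
  { q }  = { p, r, s }ᶜ
Step 2: +1 →
  { p, q, r }  = { q } ∪ { p, r }
Step 3. New:
  { s }  = { p, q, r }ᶜ
After Step 4 the family is unchanged; done.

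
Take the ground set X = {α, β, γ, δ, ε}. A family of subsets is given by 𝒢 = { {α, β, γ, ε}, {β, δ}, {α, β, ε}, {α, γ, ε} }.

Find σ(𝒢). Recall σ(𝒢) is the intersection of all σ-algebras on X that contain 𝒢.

|σ(𝒢)| = 16.  σ(𝒢) = { {}, {β}, {γ}, {δ}, {α, ε}, {β, γ}, {β, δ}, {γ, δ}, {α, β, ε}, {α, γ, ε}, {α, δ, ε}, {β, γ, δ}, {α, β, γ, ε}, {α, β, δ, ε}, {α, γ, δ, ε}, X }

Derivation:
Initial family (6 sets): { {}, {β, δ}, {α, β, ε}, {α, γ, ε}, {α, β, γ, ε}, X }.
Pass 1 adds 3:
  {δ}  = complement {α, β, γ, ε}
  {γ, δ}  = complement {α, β, ε}
  {α, β, δ, ε}  = {α, β, ε} ∪ {β, δ}
Pass 2: 3 new —
  {γ}  = complement {α, β, δ, ε}
  {β, γ, δ}  = {γ, δ} ∪ {β, δ}
  {α, γ, δ, ε}  = {γ, δ} ∪ {α, γ, ε}
Pass 3. New:
  {β}  = complement {α, γ, δ, ε}
  {α, ε}  = complement {β, γ, δ}
Pass 4. New:
  {β, γ}  = {γ} ∪ {β}
  {α, δ, ε}  = {α, ε} ∪ {δ}
Pass 5: closed — nothing new.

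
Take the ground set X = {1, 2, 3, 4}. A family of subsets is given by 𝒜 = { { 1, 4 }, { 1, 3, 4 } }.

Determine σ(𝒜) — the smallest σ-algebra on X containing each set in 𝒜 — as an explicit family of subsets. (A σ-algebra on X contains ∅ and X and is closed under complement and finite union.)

Seed the family with 𝒜 together with ∅ and X: { ∅, { 1, 4 }, { 1, 3, 4 }, X }.
Pass 1 adds 2:
  { 2 }  = X∖{ 1, 3, 4 }
  { 2, 3 }  = X∖{ 1, 4 }
  — 6 sets.
Pass 2 adds 1:
  { 1, 2, 4 }  = { 1, 4 } ∪ { 2 }
  — 7 sets.
Pass 3: 1 new —
  { 3 }  = X∖{ 1, 2, 4 }
  — 8 sets.
Pass 4: stable.

|σ(𝒜)| = 8.  σ(𝒜) = { ∅, { 2 }, { 3 }, { 1, 4 }, { 2, 3 }, { 1, 2, 4 }, { 1, 3, 4 }, X }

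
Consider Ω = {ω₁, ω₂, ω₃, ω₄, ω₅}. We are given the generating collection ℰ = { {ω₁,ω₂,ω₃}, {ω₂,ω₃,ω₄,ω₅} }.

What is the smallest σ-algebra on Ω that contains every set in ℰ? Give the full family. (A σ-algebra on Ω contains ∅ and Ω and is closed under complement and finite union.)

|σ(ℰ)| = 8.  σ(ℰ) = { ∅, {ω₁}, {ω₂,ω₃}, {ω₄,ω₅}, {ω₁,ω₂,ω₃}, {ω₁,ω₄,ω₅}, {ω₂,ω₃,ω₄,ω₅}, Ω }

Working:
Seed the family with ℰ together with ∅ and Ω: { ∅, {ω₁,ω₂,ω₃}, {ω₂,ω₃,ω₄,ω₅}, Ω }.
Round 1 adds 2:
  {ω₁}  = ᶜ of {ω₂,ω₃,ω₄,ω₅}
  {ω₄,ω₅}  = ᶜ of {ω₁,ω₂,ω₃}
  |family| = 6
Round 2 (1 new):
  {ω₁,ω₄,ω₅}  = {ω₄,ω₅} ∪ {ω₁}
  |family| = 7
Round 3: +1 →
  {ω₂,ω₃}  = ᶜ of {ω₁,ω₄,ω₅}
  |family| = 8
Round 4: stable.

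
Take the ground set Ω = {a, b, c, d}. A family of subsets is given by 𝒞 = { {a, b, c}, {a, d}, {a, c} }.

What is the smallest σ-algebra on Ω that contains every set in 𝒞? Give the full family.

Begin from { {}, {a, c}, {a, d}, {a, b, c}, Ω } (that is, 𝒞 plus ∅ and Ω).
Pass 1: 4 new —
  {d}  = ᶜ of {a, b, c}
  {b, c}  = ᶜ of {a, d}
  {b, d}  = ᶜ of {a, c}
  {a, c, d}  = {a, d} ∪ {a, c}
  (now 9)
Pass 2 adds 3:
  {b}  = ᶜ of {a, c, d}
  {a, b, d}  = {a, d} ∪ {b, d}
  {b, c, d}  = {b, c} ∪ {d}
  (now 12)
Pass 3: +2 →
  {a}  = ᶜ of {b, c, d}
  {c}  = ᶜ of {a, b, d}
  (now 14)
Pass 4 (2 new):
  {a, b}  = {b} ∪ {a}
  {c, d}  = {c} ∪ {d}
  (now 16)
After Pass 5 the family is unchanged; done.

Hence σ(𝒞) has 16 members: { {}, {a}, {b}, {c}, {d}, {a, b}, {a, c}, {a, d}, {b, c}, {b, d}, {c, d}, {a, b, c}, {a, b, d}, {a, c, d}, {b, c, d}, Ω }.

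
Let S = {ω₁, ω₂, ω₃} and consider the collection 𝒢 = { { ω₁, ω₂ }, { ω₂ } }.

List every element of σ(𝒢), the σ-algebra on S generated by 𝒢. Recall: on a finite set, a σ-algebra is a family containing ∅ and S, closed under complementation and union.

σ(𝒢) = { ∅, { ω₁ }, { ω₂ }, { ω₃ }, { ω₁, ω₂ }, { ω₁, ω₃ }, { ω₂, ω₃ }, S }

Trace:
Initial family (4 sets): { ∅, { ω₂ }, { ω₁, ω₂ }, S }.
Round 1: 2 new —
  { ω₃ }  = S∖{ ω₁, ω₂ }
  { ω₁, ω₃ }  = S∖{ ω₂ }
Round 2 (1 new):
  { ω₂, ω₃ }  = { ω₃ } ∪ { ω₂ }
Round 3. New:
  { ω₁ }  = S∖{ ω₂, ω₃ }
Round 4: already closed under ᶜ and ∪.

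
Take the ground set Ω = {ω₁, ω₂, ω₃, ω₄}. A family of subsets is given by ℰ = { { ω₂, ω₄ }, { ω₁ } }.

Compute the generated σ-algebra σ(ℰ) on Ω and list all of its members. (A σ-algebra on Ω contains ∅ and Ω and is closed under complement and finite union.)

Answer: σ(ℰ) = { ∅, { ω₁ }, { ω₃ }, { ω₁, ω₃ }, { ω₂, ω₄ }, { ω₁, ω₂, ω₄ }, { ω₂, ω₃, ω₄ }, Ω }

Derivation:
Start: ℰ ∪ {∅, Ω} = { ∅, { ω₁ }, { ω₂, ω₄ }, Ω }.
Step 1: 3 new —
  { ω₁, ω₃ }  = { ω₂, ω₄ }ᶜ
  { ω₁, ω₂, ω₄ }  = { ω₂, ω₄ } ∪ { ω₁ }
  { ω₂, ω₃, ω₄ }  = { ω₁ }ᶜ
  [7 total]
Step 2: 1 new —
  { ω₃ }  = { ω₁, ω₂, ω₄ }ᶜ
  [8 total]
Step 3 adds nothing — fixpoint reached.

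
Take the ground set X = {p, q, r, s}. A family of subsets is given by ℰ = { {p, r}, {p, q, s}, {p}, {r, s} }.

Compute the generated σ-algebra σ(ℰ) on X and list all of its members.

Answer: σ(ℰ) = { {}, {p}, {q}, {r}, {s}, {p, q}, {p, r}, {p, s}, {q, r}, {q, s}, {r, s}, {p, q, r}, {p, q, s}, {p, r, s}, {q, r, s}, X }

Working:
Initial family (6 sets): { {}, {p}, {p, r}, {r, s}, {p, q, s}, X }.
Iteration 1. New:
  {r}  = X∖{p, q, s}
  {p, q}  = X∖{r, s}
  {q, s}  = X∖{p, r}
  {p, r, s}  = {r, s} ∪ {p, r}
  {q, r, s}  = X∖{p}
  |family| = 11
Iteration 2. New:
  {q}  = X∖{p, r, s}
  {p, q, r}  = {p, q} ∪ {r}
  |family| = 13
Iteration 3 adds 2:
  {s}  = X∖{p, q, r}
  {q, r}  = {r} ∪ {q}
  |family| = 15
Iteration 4 (1 new):
  {p, s}  = X∖{q, r}
  |family| = 16
Iteration 5: stable.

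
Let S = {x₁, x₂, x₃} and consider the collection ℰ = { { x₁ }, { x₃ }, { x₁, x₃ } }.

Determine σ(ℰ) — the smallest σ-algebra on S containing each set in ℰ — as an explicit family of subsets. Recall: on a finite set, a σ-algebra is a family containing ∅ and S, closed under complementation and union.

Seed the family with ℰ together with ∅ and S: { ∅, { x₁ }, { x₃ }, { x₁, x₃ }, S }.
Round 1. New:
  { x₂ }  = ᶜ of { x₁, x₃ }
  { x₁, x₂ }  = ᶜ of { x₃ }
  { x₂, x₃ }  = ᶜ of { x₁ }
Round 2 adds nothing — fixpoint reached.

|σ(ℰ)| = 8.  σ(ℰ) = { ∅, { x₁ }, { x₂ }, { x₃ }, { x₁, x₂ }, { x₁, x₃ }, { x₂, x₃ }, S }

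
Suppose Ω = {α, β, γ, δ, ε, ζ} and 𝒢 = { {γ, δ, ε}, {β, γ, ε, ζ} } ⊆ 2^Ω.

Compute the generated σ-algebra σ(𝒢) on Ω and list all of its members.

Take S₀ = 𝒢 ∪ {∅, Ω} = { {}, {γ, δ, ε}, {β, γ, ε, ζ}, Ω }.
Round 1: 3 new —
  {α, δ}  = ᶜ of {β, γ, ε, ζ}
  {α, β, ζ}  = ᶜ of {γ, δ, ε}
  {β, γ, δ, ε, ζ}  = {γ, δ, ε} ∪ {β, γ, ε, ζ}
  — 7 sets.
Round 2 (4 new):
  {α}  = ᶜ of {β, γ, δ, ε, ζ}
  {α, β, δ, ζ}  = {α, δ} ∪ {α, β, ζ}
  {α, γ, δ, ε}  = {γ, δ, ε} ∪ {α, δ}
  {α, β, γ, ε, ζ}  = {α, β, ζ} ∪ {β, γ, ε, ζ}
  — 11 sets.
Round 3 adds 3:
  {δ}  = ᶜ of {α, β, γ, ε, ζ}
  {β, ζ}  = ᶜ of {α, γ, δ, ε}
  {γ, ε}  = ᶜ of {α, β, δ, ζ}
  — 14 sets.
Round 4 (2 new):
  {α, γ, ε}  = {α} ∪ {γ, ε}
  {β, δ, ζ}  = {δ} ∪ {β, ζ}
  — 16 sets.
Round 5 adds nothing — fixpoint reached.

Therefore σ(𝒢) = { {}, {α}, {δ}, {α, δ}, {β, ζ}, {γ, ε}, {α, β, ζ}, {α, γ, ε}, {β, δ, ζ}, {γ, δ, ε}, {α, β, δ, ζ}, {α, γ, δ, ε}, {β, γ, ε, ζ}, {α, β, γ, ε, ζ}, {β, γ, δ, ε, ζ}, Ω } (|σ(𝒢)| = 16).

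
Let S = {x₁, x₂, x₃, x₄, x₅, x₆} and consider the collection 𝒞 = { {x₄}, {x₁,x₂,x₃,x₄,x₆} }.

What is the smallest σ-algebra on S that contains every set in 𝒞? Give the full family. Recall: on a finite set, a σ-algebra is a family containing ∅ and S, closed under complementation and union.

Begin from { ∅, {x₄}, {x₁,x₂,x₃,x₄,x₆}, S } (that is, 𝒞 plus ∅ and S).
Round 1 (2 new):
  {x₅}  = complement {x₁,x₂,x₃,x₄,x₆}
  {x₁,x₂,x₃,x₅,x₆}  = complement {x₄}
  — 6 sets.
Round 2: 1 new —
  {x₄,x₅}  = {x₄} ∪ {x₅}
  — 7 sets.
Round 3 adds 1:
  {x₁,x₂,x₃,x₆}  = complement {x₄,x₅}
  — 8 sets.
After Round 4 the family is unchanged; done.

Therefore σ(𝒞) = { ∅, {x₄}, {x₅}, {x₄,x₅}, {x₁,x₂,x₃,x₆}, {x₁,x₂,x₃,x₄,x₆}, {x₁,x₂,x₃,x₅,x₆}, S } (|σ(𝒞)| = 8).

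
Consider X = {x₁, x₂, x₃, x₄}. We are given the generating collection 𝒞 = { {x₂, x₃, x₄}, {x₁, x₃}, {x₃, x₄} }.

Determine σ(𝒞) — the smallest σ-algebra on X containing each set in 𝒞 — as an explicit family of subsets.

Seed the family with 𝒞 together with ∅ and X: { ∅, {x₁, x₃}, {x₃, x₄}, {x₂, x₃, x₄}, X }.
Pass 1: 4 new —
  {x₁}  = complement {x₂, x₃, x₄}
  {x₁, x₂}  = complement {x₃, x₄}
  {x₂, x₄}  = complement {x₁, x₃}
  {x₁, x₃, x₄}  = {x₃, x₄} ∪ {x₁, x₃}
Pass 2. New:
  {x₂}  = complement {x₁, x₃, x₄}
  {x₁, x₂, x₃}  = {x₁, x₂} ∪ {x₁, x₃}
  {x₁, x₂, x₄}  = {x₁, x₂} ∪ {x₂, x₄}
Pass 3: 2 new —
  {x₃}  = complement {x₁, x₂, x₄}
  {x₄}  = complement {x₁, x₂, x₃}
Pass 4 adds 2:
  {x₁, x₄}  = {x₄} ∪ {x₁}
  {x₂, x₃}  = {x₃} ∪ {x₂}
After Pass 5 the family is unchanged; done.

σ(𝒞) = { ∅, {x₁}, {x₂}, {x₃}, {x₄}, {x₁, x₂}, {x₁, x₃}, {x₁, x₄}, {x₂, x₃}, {x₂, x₄}, {x₃, x₄}, {x₁, x₂, x₃}, {x₁, x₂, x₄}, {x₁, x₃, x₄}, {x₂, x₃, x₄}, X }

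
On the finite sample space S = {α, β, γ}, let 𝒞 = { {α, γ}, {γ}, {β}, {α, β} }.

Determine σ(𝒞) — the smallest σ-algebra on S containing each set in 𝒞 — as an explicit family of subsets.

σ(𝒞) = { {}, {α}, {β}, {γ}, {α, β}, {α, γ}, {β, γ}, S }

Check:
Seed the family with 𝒞 together with ∅ and S: { {}, {β}, {γ}, {α, β}, {α, γ}, S }.
Round 1. New:
  {β, γ}  = {γ} ∪ {β}
  — 7 sets.
Round 2: +1 →
  {α}  = {β, γ}ᶜ
  — 8 sets.
Round 3: closed — nothing new.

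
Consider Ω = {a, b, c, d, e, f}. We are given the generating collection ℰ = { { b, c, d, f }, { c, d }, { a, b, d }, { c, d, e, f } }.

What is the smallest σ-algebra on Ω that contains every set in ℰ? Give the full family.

Seed the family with ℰ together with ∅ and Ω: { {  }, { c, d }, { a, b, d }, { b, c, d, f }, { c, d, e, f }, Ω }.
Round 1: +7 →
  { a, b }  = ᶜ of { c, d, e, f }
  { a, e }  = ᶜ of { b, c, d, f }
  { c, e, f }  = ᶜ of { a, b, d }
  { a, b, c, d }  = { c, d } ∪ { a, b, d }
  { a, b, e, f }  = ᶜ of { c, d }
  { a, b, c, d, f }  = { b, c, d, f } ∪ { a, b, d }
  { b, c, d, e, f }  = { b, c, d, f } ∪ { c, d, e, f }
  — 13 sets.
Round 2. New:
  { a }  = ᶜ of { b, c, d, e, f }
  { e }  = ᶜ of { a, b, c, d, f }
  { e, f }  = ᶜ of { a, b, c, d }
  { a, b, e }  = { a, b } ∪ { a, e }
  { a, b, d, e }  = { a, b, d } ∪ { a, e }
  { a, c, d, e }  = { c, d } ∪ { a, e }
  { a, c, e, f }  = { c, e, f } ∪ { a, e }
  { a, b, c, d, e }  = { a, e } ∪ { a, b, c, d }
  { a, b, c, e, f }  = { a, b } ∪ { c, e, f }
  { a, b, d, e, f }  = { a, b, d } ∪ { a, b, e, f }
  { a, c, d, e, f }  = { c, d, e, f } ∪ { a, e }
  — 24 sets.
Round 3 adds 11:
  { b }  = ᶜ of { a, c, d, e, f }
  { c }  = ᶜ of { a, b, d, e, f }
  { d }  = ᶜ of { a, b, c, e, f }
  { f }  = ᶜ of { a, b, c, d, e }
  { b, d }  = ᶜ of { a, c, e, f }
  { b, f }  = ᶜ of { a, c, d, e }
  { c, f }  = ᶜ of { a, b, d, e }
  { a, c, d }  = { c, d } ∪ { a }
  { a, e, f }  = { e, f } ∪ { a, e }
  { c, d, e }  = { c, d } ∪ { e }
  { c, d, f }  = ᶜ of { a, b, e }
  — 35 sets.
Round 4: 27 new —
  { a, c }  = { a } ∪ { c }
  { a, d }  = { a } ∪ { d }
  { a, f }  = { a } ∪ { f }
  { b, c }  = { b } ∪ { c }
  { b, e }  = { b } ∪ { e }
  { c, e }  = { e } ∪ { c }
  { d, e }  = { e } ∪ { d }
  { d, f }  = { f } ∪ { d }
  { a, b, c }  = { a, b } ∪ { c }
  { a, b, f }  = ᶜ of { c, d, e }
  { a, c, e }  = { c } ∪ { a, e }
  { a, c, f }  = { a } ∪ { c, f }
  { a, d, e }  = { a, e } ∪ { d }
  { b, c, d }  = ᶜ of { a, e, f }
  { b, c, f }  = { b } ∪ { c, f }
  { b, d, e }  = { e } ∪ { b, d }
  { b, d, f }  = { b, f } ∪ { d }
  { b, e, f }  = ᶜ of { a, c, d }
  { d, e, f }  = { e, f } ∪ { d }
  { a, b, c, e }  = { c } ∪ { a, b, e }
  { a, b, c, f }  = { a, b } ∪ { c, f }
  { a, b, d, f }  = { b, f } ∪ { a, b, d }
  { a, c, d, f }  = { a } ∪ { c, d, f }
  { a, d, e, f }  = { a, e, f } ∪ { d }
  { b, c, d, e }  = { c, d, e } ∪ { b }
  { b, c, e, f }  = { b } ∪ { c, e, f }
  { b, d, e, f }  = { e, f } ∪ { b, d }
  — 62 sets.
Round 5 adds 2:
  { a, d, f }  = { a, f } ∪ { a, d }
  { b, c, e }  = { b, e } ∪ { c, e }
  — 64 sets.
Round 6 adds nothing — fixpoint reached.

Therefore σ(ℰ) = { {  }, { a }, { b }, { c }, { d }, { e }, { f }, { a, b }, { a, c }, { a, d }, { a, e }, { a, f }, { b, c }, { b, d }, { b, e }, { b, f }, { c, d }, { c, e }, { c, f }, { d, e }, { d, f }, { e, f }, { a, b, c }, { a, b, d }, { a, b, e }, { a, b, f }, { a, c, d }, { a, c, e }, { a, c, f }, { a, d, e }, { a, d, f }, { a, e, f }, { b, c, d }, { b, c, e }, { b, c, f }, { b, d, e }, { b, d, f }, { b, e, f }, { c, d, e }, { c, d, f }, { c, e, f }, { d, e, f }, { a, b, c, d }, { a, b, c, e }, { a, b, c, f }, { a, b, d, e }, { a, b, d, f }, { a, b, e, f }, { a, c, d, e }, { a, c, d, f }, { a, c, e, f }, { a, d, e, f }, { b, c, d, e }, { b, c, d, f }, { b, c, e, f }, { b, d, e, f }, { c, d, e, f }, { a, b, c, d, e }, { a, b, c, d, f }, { a, b, c, e, f }, { a, b, d, e, f }, { a, c, d, e, f }, { b, c, d, e, f }, Ω } (|σ(ℰ)| = 64).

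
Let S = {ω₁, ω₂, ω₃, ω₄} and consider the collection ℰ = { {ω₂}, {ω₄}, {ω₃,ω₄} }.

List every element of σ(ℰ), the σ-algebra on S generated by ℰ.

Seed the family with ℰ together with ∅ and S: { {}, {ω₂}, {ω₄}, {ω₃,ω₄}, S }.
Round 1: 5 new —
  {ω₁,ω₂}  = {ω₃,ω₄}ᶜ
  {ω₂,ω₄}  = {ω₄} ∪ {ω₂}
  {ω₁,ω₂,ω₃}  = {ω₄}ᶜ
  {ω₁,ω₃,ω₄}  = {ω₂}ᶜ
  {ω₂,ω₃,ω₄}  = {ω₃,ω₄} ∪ {ω₂}
  (now 10)
Round 2 adds 3:
  {ω₁}  = {ω₂,ω₃,ω₄}ᶜ
  {ω₁,ω₃}  = {ω₂,ω₄}ᶜ
  {ω₁,ω₂,ω₄}  = {ω₁,ω₂} ∪ {ω₄}
  (now 13)
Round 3: 2 new —
  {ω₃}  = {ω₁,ω₂,ω₄}ᶜ
  {ω₁,ω₄}  = {ω₄} ∪ {ω₁}
  (now 15)
Round 4 (1 new):
  {ω₂,ω₃}  = {ω₁,ω₄}ᶜ
  (now 16)
After Round 5 the family is unchanged; done.

|σ(ℰ)| = 16.  σ(ℰ) = { {}, {ω₁}, {ω₂}, {ω₃}, {ω₄}, {ω₁,ω₂}, {ω₁,ω₃}, {ω₁,ω₄}, {ω₂,ω₃}, {ω₂,ω₄}, {ω₃,ω₄}, {ω₁,ω₂,ω₃}, {ω₁,ω₂,ω₄}, {ω₁,ω₃,ω₄}, {ω₂,ω₃,ω₄}, S }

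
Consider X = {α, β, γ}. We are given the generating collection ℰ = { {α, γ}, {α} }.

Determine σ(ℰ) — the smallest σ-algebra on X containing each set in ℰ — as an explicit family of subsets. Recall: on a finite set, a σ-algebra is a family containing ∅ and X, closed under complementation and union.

Begin from { {}, {α}, {α, γ}, X } (that is, ℰ plus ∅ and X).
Round 1: 2 new —
  {β}  = {α, γ}ᶜ
  {β, γ}  = {α}ᶜ
  |family| = 6
Round 2: 1 new —
  {α, β}  = {β} ∪ {α}
  |family| = 7
Round 3 (1 new):
  {γ}  = {α, β}ᶜ
  |family| = 8
Round 4: already closed under ᶜ and ∪.

Therefore σ(ℰ) = { {}, {α}, {β}, {γ}, {α, β}, {α, γ}, {β, γ}, X } (|σ(ℰ)| = 8).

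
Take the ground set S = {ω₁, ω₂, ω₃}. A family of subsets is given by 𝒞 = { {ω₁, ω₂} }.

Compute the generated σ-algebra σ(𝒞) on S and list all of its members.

Initial family (3 sets): { {}, {ω₁, ω₂}, S }.
Iteration 1 (1 new):
  {ω₃}  = complement {ω₁, ω₂}
  |family| = 4
Iteration 2: already closed under ᶜ and ∪.

|σ(𝒞)| = 4.  σ(𝒞) = { {}, {ω₃}, {ω₁, ω₂}, S }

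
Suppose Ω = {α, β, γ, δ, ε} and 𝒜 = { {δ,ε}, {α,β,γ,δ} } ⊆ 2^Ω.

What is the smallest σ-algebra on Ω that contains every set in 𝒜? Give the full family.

Begin from { ∅, {δ,ε}, {α,β,γ,δ}, Ω } (that is, 𝒜 plus ∅ and Ω).
Step 1 adds 2:
  {ε}  = {α,β,γ,δ}ᶜ
  {α,β,γ}  = {δ,ε}ᶜ
  |family| = 6
Step 2. New:
  {α,β,γ,ε}  = {α,β,γ} ∪ {ε}
  |family| = 7
Step 3. New:
  {δ}  = {α,β,γ,ε}ᶜ
  |family| = 8
Step 4: closed — nothing new.

Hence σ(𝒜) has 8 members: { ∅, {δ}, {ε}, {δ,ε}, {α,β,γ}, {α,β,γ,δ}, {α,β,γ,ε}, Ω }.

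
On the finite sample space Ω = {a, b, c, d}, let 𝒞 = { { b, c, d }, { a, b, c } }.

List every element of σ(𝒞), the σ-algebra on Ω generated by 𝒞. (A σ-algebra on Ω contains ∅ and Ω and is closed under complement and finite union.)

Initial family (4 sets): { ∅, { a, b, c }, { b, c, d }, Ω }.
Round 1 (2 new):
  { a }  = Ω∖{ b, c, d }
  { d }  = Ω∖{ a, b, c }
  — 6 sets.
Round 2: +1 →
  { a, d }  = { d } ∪ { a }
  — 7 sets.
Round 3 (1 new):
  { b, c }  = Ω∖{ a, d }
  — 8 sets.
Round 4: stable.

Therefore σ(𝒞) = { ∅, { a }, { d }, { a, d }, { b, c }, { a, b, c }, { b, c, d }, Ω } (|σ(𝒞)| = 8).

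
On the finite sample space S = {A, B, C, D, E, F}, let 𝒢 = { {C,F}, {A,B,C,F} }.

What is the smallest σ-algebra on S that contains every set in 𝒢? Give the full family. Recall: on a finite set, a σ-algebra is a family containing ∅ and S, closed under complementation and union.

Begin from { ∅, {C,F}, {A,B,C,F}, S } (that is, 𝒢 plus ∅ and S).
Round 1 (2 new):
  {D,E}  = {A,B,C,F}ᶜ
  {A,B,D,E}  = {C,F}ᶜ
Round 2: 1 new —
  {C,D,E,F}  = {D,E} ∪ {C,F}
Round 3: +1 →
  {A,B}  = {C,D,E,F}ᶜ
Round 4 adds nothing — fixpoint reached.

Therefore σ(𝒢) = { ∅, {A,B}, {C,F}, {D,E}, {A,B,C,F}, {A,B,D,E}, {C,D,E,F}, S } (|σ(𝒢)| = 8).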